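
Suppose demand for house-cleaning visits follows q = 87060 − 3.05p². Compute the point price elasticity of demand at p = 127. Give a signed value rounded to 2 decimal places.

-2.60

dq/dp = −2·3.05·p = -774.7. At p = 127, q = 37866.55.
Ed = (dq/dp)·(p/q) = (-774.7) × (127/37866.55) = -2.5982…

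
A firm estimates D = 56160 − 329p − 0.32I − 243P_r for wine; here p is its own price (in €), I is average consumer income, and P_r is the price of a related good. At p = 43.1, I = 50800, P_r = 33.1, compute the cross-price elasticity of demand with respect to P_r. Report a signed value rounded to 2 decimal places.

-0.45

At the given values, D = 56160 − 329(43.1) − 0.32(50800) − 243(33.1) = 17680.8.
∂D/∂P_r = -243.
E = (-243) × (33.1/17680.8) = -0.4549…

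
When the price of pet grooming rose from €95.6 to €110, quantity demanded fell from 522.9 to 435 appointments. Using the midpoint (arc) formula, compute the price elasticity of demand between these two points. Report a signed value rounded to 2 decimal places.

-1.31

%ΔQ = (435 − 522.9) / [(522.9 + 435)/2] = -87.9/478.95 = -0.183526…
%ΔP = (110 − 95.6) / [(95.6 + 110)/2] = 14.4/102.8 = 0.140077…
Arc Ed = %ΔQ / %ΔP = (-87.9/478.95) / (14.4/102.8) = -1.3101…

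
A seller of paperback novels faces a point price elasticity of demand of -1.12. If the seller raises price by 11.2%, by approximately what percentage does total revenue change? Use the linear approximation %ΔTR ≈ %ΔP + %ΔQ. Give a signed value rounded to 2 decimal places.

%ΔQ ≈ Ed × %ΔP = (-1.12) × (+11.2%) = -12.5440%
%ΔTR ≈ %ΔP + %ΔQ = (+11.2%) + (-12.5440%) = -1.3440%

-1.34%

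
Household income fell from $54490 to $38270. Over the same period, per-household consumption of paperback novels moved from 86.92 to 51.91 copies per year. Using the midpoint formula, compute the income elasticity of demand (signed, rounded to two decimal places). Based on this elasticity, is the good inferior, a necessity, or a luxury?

%ΔQ = (51.91 − 86.92)/[( 86.92 + 51.91)/2] = -35.01/69.415 = -0.504357…
%ΔIncome = (38270 − 54490)/[( 54490 + 38270)/2] = -16220/46380 = -0.349719…
E_income = (-35.01/69.415) / (-16220/46380) = 1.4421…
E_income > 1 ⇒ normal good, luxury.

1.44; luxury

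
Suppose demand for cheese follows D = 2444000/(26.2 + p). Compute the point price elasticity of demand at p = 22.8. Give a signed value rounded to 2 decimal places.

-0.47

dD/dp = −2444000/(26.2 + p)² = -1017.91. At p = 22.8, D = 49877.6.
Ed = (dD/dp)·(p/D) = (-1017.91) × (22.8/49877.6) = -0.4653…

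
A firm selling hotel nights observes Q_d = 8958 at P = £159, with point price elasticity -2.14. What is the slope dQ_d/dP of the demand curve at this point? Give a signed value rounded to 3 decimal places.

-120.567

Ed = (dQ_d/dP)·(P/Q_d) ⇒ dQ_d/dP = Ed·Q_d/P = (-2.14)·8958/159 = -120.56679…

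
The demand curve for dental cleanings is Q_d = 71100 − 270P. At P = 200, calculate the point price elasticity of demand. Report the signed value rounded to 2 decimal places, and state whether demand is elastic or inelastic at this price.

dQ_d/dP = −270. At P = 200, Q_d = 71100 − 270(200) = 17100.
Ed = (dQ_d/dP)·(P/Q_d) = −270 × (200/17100) = -3.1578…
|Ed| = 3.16 > 1, so demand is elastic.

-3.16; elastic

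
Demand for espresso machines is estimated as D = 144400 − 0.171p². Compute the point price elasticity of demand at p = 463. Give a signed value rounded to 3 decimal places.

dD/dp = −2·0.171·p = -158.346. At p = 463, D = 107742.901.
Ed = (dD/dp)·(p/D) = (-158.346) × (463/107742.901) = -0.68045…

-0.680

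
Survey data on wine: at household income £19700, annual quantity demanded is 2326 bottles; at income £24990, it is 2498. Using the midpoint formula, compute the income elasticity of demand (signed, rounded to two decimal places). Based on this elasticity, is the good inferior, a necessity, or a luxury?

0.30; necessity

%ΔQ = (2498 − 2326)/[( 2326 + 2498)/2] = 172/2412 = 0.071310…
%ΔIncome = (24990 − 19700)/[( 19700 + 24990)/2] = 5290/22345 = 0.236742…
E_income = (172/2412) / (5290/22345) = 0.3012…
0 < E_income < 1 ⇒ normal good, necessity.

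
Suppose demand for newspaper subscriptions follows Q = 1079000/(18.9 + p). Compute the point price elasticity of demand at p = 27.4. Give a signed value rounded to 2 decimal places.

-0.59

dQ/dp = −1079000/(18.9 + p)² = -503.338. At p = 27.4, Q = 23304.5.
Ed = (dQ/dp)·(p/Q) = (-503.338) × (27.4/23304.5) = -0.5917…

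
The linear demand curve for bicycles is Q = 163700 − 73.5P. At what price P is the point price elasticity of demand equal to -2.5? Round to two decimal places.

Ed = −73.5P/(163700 − 73.5P). Set this equal to -2.5:
73.5P = 2.5·(163700 − 73.5P) ⇒ 73.5P(1 + 2.5) = 2.5·163700
P = 2.5·163700 / (73.5·3.5) = 1590.8649…

1590.86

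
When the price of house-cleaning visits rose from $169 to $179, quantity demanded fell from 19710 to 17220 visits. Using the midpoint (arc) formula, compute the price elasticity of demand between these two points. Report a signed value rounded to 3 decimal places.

-2.346

%ΔQ = (17220 − 19710) / [(19710 + 17220)/2] = -2490/18465 = -0.134849…
%ΔP = (179 − 169) / [(169 + 179)/2] = 10/174 = 0.057471…
Arc Ed = %ΔQ / %ΔP = (-2490/18465) / (10/174) = -2.34638…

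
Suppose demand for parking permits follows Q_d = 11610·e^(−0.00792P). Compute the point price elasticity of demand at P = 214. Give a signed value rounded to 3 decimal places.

-1.695

dQ_d/dP = −0.00792·Q_d = -16.8842. At P = 214, Q_d = 2131.84.
Ed = (dQ_d/dP)·(P/Q_d) = (-16.8842) × (214/2131.84) = -1.69488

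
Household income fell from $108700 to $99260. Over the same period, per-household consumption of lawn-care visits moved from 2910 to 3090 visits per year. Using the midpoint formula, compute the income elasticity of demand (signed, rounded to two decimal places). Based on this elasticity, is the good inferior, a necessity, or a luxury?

-0.66; inferior

%ΔQ = (3090 − 2910)/[( 2910 + 3090)/2] = 180/3000 = 0.06
%ΔIncome = (99260 − 108700)/[( 108700 + 99260)/2] = -9440/103980 = -0.090786…
E_income = (180/3000) / (-9440/103980) = -0.6608…
E_income < 0 ⇒ inferior good.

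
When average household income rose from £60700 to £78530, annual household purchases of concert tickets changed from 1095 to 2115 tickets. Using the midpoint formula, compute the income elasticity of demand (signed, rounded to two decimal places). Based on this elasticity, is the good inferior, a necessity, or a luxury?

2.48; luxury

%ΔQ = (2115 − 1095)/[( 1095 + 2115)/2] = 1020/1605 = 0.635514…
%ΔIncome = (78530 − 60700)/[( 60700 + 78530)/2] = 17830/69615 = 0.256122…
E_income = (1020/1605) / (17830/69615) = 2.4812…
E_income > 1 ⇒ normal good, luxury.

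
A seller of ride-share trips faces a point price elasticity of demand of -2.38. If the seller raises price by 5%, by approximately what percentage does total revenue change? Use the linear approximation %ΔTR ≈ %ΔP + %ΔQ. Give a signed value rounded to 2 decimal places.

%ΔQ ≈ Ed × %ΔP = (-2.38) × (+5%) = -11.9000%
%ΔTR ≈ %ΔP + %ΔQ = (+5%) + (-11.9000%) = -6.9000%

-6.90%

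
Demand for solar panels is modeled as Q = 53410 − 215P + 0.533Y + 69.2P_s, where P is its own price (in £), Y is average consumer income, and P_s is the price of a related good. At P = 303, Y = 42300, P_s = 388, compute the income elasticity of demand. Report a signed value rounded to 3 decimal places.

0.599

At the given values, Q = 53410 − 215(303) + 0.533(42300) + 69.2(388) = 37660.5.
∂Q/∂Y = 0.533.
E = (0.533) × (42300/37660.5) = 0.59866…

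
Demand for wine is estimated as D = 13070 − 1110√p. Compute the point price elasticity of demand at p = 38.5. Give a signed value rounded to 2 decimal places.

-0.56

dD/dp = −1110/(2√p) = -89.4463. At p = 38.5, D = 6182.63.
Ed = (dD/dp)·(p/D) = (-89.4463) × (38.5/6182.63) = -0.5569…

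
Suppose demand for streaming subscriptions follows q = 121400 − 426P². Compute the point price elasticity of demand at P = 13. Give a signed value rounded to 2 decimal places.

-2.91

dq/dP = −2·426·P = -11076. At P = 13, q = 49406.
Ed = (dq/dP)·(P/q) = (-11076) × (13/49406) = -2.9143…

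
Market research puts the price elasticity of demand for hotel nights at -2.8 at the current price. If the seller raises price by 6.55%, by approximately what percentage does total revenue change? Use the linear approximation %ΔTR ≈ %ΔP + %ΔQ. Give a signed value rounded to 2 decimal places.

%ΔQ ≈ Ed × %ΔP = (-2.8) × (+6.55%) = -18.3400%
%ΔTR ≈ %ΔP + %ΔQ = (+6.55%) + (-18.3400%) = -11.7900%

-11.79%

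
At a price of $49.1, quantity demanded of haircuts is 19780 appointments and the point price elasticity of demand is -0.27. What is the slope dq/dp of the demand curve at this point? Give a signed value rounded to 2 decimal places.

-108.77

Ed = (dq/dp)·(p/q) ⇒ dq/dp = Ed·q/p = (-0.27)·19780/49.1 = -108.7698…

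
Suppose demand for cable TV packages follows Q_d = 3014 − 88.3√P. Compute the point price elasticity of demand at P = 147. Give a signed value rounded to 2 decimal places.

-0.28

dQ_d/dP = −88.3/(2√P) = -3.64143. At P = 147, Q_d = 1943.42.
Ed = (dQ_d/dP)·(P/Q_d) = (-3.64143) × (147/1943.42) = -0.2754…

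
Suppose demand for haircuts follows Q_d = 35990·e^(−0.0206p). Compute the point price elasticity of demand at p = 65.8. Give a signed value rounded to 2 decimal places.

-1.36

dQ_d/dp = −0.0206·Q_d = -191.149. At p = 65.8, Q_d = 9279.07.
Ed = (dQ_d/dp)·(p/Q_d) = (-191.149) × (65.8/9279.07) = -1.3554…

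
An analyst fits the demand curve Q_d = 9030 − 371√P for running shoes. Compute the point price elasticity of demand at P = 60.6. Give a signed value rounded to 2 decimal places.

dQ_d/dP = −371/(2√P) = -23.8291. At P = 60.6, Q_d = 6141.91.
Ed = (dQ_d/dP)·(P/Q_d) = (-23.8291) × (60.6/6141.91) = -0.2351…

-0.24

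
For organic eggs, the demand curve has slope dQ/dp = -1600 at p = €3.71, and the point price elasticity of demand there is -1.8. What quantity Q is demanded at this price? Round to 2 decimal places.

3297.78

Ed = (dQ/dp)·(p/Q) ⇒ Q = (dQ/dp)·p/Ed = (-1600)·3.71/(-1.8) = 3297.7777…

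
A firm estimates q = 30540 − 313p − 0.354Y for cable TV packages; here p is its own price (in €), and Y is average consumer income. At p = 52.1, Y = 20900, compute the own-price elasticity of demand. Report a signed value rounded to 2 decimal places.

At the given values, q = 30540 − 313(52.1) − 0.354(20900) = 6834.1.
∂q/∂p = −313.
E = (-313) × (52.1/6834.1) = -2.3861…

-2.39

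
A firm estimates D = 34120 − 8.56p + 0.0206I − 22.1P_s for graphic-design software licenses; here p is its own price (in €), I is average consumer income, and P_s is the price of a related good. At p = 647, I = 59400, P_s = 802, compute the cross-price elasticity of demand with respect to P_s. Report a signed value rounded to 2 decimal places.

-1.47

At the given values, D = 34120 − 8.56(647) + 0.0206(59400) − 22.1(802) = 12081.12.
∂D/∂P_s = -22.1.
E = (-22.1) × (802/12081.12) = -1.4670…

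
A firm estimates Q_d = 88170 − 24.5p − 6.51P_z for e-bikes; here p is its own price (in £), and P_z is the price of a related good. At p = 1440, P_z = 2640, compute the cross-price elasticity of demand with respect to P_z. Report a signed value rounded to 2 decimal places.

-0.48

At the given values, Q_d = 88170 − 24.5(1440) − 6.51(2640) = 35703.6.
∂Q_d/∂P_z = -6.51.
E = (-6.51) × (2640/35703.6) = -0.4813…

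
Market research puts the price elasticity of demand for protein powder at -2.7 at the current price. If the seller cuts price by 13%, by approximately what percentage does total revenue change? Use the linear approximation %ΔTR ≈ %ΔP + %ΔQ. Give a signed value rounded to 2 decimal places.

+22.10%

%ΔQ ≈ Ed × %ΔP = (-2.7) × (-13%) = +35.1000%
%ΔTR ≈ %ΔP + %ΔQ = (-13%) + (+35.1000%) = +22.1000%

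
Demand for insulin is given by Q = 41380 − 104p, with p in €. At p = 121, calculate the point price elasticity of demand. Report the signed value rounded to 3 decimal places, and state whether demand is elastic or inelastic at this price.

-0.437; inelastic

dQ/dp = −104. At p = 121, Q = 41380 − 104(121) = 28796.
Ed = (dQ/dp)·(p/Q) = −104 × (121/28796) = -0.43700…
|Ed| = 0.437 < 1, so demand is inelastic.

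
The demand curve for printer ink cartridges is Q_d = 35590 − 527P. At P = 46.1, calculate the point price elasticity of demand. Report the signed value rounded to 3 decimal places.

-2.151

dQ_d/dP = −527. At P = 46.1, Q_d = 35590 − 527(46.1) = 11295.3.
Ed = (dQ_d/dP)·(P/Q_d) = −527 × (46.1/11295.3) = -2.15086…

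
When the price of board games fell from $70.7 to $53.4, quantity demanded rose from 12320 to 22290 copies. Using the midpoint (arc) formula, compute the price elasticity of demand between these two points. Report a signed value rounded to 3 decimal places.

-2.066

%ΔQ = (22290 − 12320) / [(12320 + 22290)/2] = 9970/17305 = 0.576134…
%ΔP = (53.4 − 70.7) / [(70.7 + 53.4)/2] = -17.3/62.05 = -0.278807…
Arc Ed = %ΔQ / %ΔP = (9970/17305) / (-17.3/62.05) = -2.06642…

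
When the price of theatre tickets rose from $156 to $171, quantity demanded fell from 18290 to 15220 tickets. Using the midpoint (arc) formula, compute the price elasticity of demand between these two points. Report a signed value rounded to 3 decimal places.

-1.997

%ΔQ = (15220 − 18290) / [(18290 + 15220)/2] = -3070/16755 = -0.183228…
%ΔP = (171 − 156) / [(156 + 171)/2] = 15/163.5 = 0.091743…
Arc Ed = %ΔQ / %ΔP = (-3070/16755) / (15/163.5) = -1.99719…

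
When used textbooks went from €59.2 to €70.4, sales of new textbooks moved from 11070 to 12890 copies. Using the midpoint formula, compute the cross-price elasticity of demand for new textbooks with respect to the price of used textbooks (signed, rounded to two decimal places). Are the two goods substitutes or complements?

%ΔQ_{new textbooks} = (12890 − 11070)/avg = 1820/11980 = 0.151919…
%ΔP_{used textbooks} = (70.4 − 59.2)/avg = 11.2/64.8 = 0.172839…
E_cross = (1820/11980) / (11.2/64.8) = 0.8789…
E_cross > 0 ⇒ the goods are substitutes.

0.88; substitutes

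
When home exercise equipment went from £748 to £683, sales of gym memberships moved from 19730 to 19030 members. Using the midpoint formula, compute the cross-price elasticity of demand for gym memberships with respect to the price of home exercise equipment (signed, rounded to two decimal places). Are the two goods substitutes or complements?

0.40; substitutes

%ΔQ_{gym memberships} = (19030 − 19730)/avg = -700/19380 = -0.036119…
%ΔP_{home exercise equipment} = (683 − 748)/avg = -65/715.5 = -0.090845…
E_cross = (-700/19380) / (-65/715.5) = 0.3975…
E_cross > 0 ⇒ the goods are substitutes.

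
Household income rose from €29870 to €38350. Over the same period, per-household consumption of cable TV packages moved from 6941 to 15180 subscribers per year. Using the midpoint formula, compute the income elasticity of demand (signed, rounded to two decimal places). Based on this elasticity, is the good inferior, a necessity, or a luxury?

3.00; luxury

%ΔQ = (15180 − 6941)/[( 6941 + 15180)/2] = 8239/11060.5 = 0.744903…
%ΔIncome = (38350 − 29870)/[( 29870 + 38350)/2] = 8480/34110 = 0.248607…
E_income = (8239/11060.5) / (8480/34110) = 2.9963…
E_income > 1 ⇒ normal good, luxury.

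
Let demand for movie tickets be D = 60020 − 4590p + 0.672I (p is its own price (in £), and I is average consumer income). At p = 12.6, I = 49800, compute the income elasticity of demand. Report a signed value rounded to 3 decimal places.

0.939

At the given values, D = 60020 − 4590(12.6) + 0.672(49800) = 35651.6.
∂D/∂I = 0.672.
E = (0.672) × (49800/35651.6) = 0.93868…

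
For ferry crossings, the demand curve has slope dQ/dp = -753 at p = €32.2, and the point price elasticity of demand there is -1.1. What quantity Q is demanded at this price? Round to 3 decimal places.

22042.364

Ed = (dQ/dp)·(p/Q) ⇒ Q = (dQ/dp)·p/Ed = (-753)·32.2/(-1.1) = 22042.36363…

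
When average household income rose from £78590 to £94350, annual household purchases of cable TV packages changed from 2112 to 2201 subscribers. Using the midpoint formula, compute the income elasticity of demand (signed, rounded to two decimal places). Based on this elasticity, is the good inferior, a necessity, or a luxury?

%ΔQ = (2201 − 2112)/[( 2112 + 2201)/2] = 89/2156.5 = 0.041270…
%ΔIncome = (94350 − 78590)/[( 78590 + 94350)/2] = 15760/86470 = 0.182259…
E_income = (89/2156.5) / (15760/86470) = 0.2264…
0 < E_income < 1 ⇒ normal good, necessity.

0.23; necessity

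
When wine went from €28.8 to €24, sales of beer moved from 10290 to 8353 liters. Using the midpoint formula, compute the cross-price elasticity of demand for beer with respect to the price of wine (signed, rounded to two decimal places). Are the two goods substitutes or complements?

1.14; substitutes

%ΔQ_{beer} = (8353 − 10290)/avg = -1937/9321.5 = -0.207799…
%ΔP_{wine} = (24 − 28.8)/avg = -4.8/26.4 = -0.181818…
E_cross = (-1937/9321.5) / (-4.8/26.4) = 1.1428…
E_cross > 0 ⇒ the goods are substitutes.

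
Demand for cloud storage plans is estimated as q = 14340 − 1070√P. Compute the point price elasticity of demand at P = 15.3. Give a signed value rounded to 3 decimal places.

dq/dP = −1070/(2√P) = -136.775. At P = 15.3, q = 10154.7.
Ed = (dq/dP)·(P/q) = (-136.775) × (15.3/10154.7) = -0.20607…

-0.206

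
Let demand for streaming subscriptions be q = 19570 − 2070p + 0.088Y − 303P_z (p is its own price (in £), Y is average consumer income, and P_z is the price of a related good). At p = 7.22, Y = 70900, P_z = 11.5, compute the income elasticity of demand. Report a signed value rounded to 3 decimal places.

0.846

At the given values, q = 19570 − 2070(7.22) + 0.088(70900) − 303(11.5) = 7379.3.
∂q/∂Y = 0.088.
E = (0.088) × (70900/7379.3) = 0.84550…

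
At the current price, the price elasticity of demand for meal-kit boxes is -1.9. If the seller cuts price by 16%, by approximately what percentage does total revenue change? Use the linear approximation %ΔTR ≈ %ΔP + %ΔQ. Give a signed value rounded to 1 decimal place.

+14.4%

%ΔQ ≈ Ed × %ΔP = (-1.9) × (-16%) = +30.4000%
%ΔTR ≈ %ΔP + %ΔQ = (-16%) + (+30.4000%) = +14.4000%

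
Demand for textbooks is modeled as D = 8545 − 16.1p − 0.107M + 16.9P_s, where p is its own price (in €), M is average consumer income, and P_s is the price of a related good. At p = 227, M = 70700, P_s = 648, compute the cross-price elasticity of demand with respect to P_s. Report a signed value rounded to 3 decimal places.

1.323

At the given values, D = 8545 − 16.1(227) − 0.107(70700) + 16.9(648) = 8276.6.
∂D/∂P_s = 16.9.
E = (16.9) × (648/8276.6) = 1.32315…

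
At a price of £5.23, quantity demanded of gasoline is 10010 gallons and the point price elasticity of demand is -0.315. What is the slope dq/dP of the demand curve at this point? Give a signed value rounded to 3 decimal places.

Ed = (dq/dP)·(P/q) ⇒ dq/dP = Ed·q/P = (-0.315)·10010/5.23 = -602.89674…

-602.897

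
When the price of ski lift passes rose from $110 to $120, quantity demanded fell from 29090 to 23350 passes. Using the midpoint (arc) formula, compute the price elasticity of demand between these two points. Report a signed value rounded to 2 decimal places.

-2.52

%ΔQ = (23350 − 29090) / [(29090 + 23350)/2] = -5740/26220 = -0.218916…
%ΔP = (120 − 110) / [(110 + 120)/2] = 10/115 = 0.086956…
Arc Ed = %ΔQ / %ΔP = (-5740/26220) / (10/115) = -2.5175…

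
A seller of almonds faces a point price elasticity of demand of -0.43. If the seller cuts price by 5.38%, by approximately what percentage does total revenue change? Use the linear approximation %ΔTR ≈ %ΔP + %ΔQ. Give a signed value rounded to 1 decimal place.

-3.1%

%ΔQ ≈ Ed × %ΔP = (-0.43) × (-5.38%) = +2.3134%
%ΔTR ≈ %ΔP + %ΔQ = (-5.38%) + (+2.3134%) = -3.0666%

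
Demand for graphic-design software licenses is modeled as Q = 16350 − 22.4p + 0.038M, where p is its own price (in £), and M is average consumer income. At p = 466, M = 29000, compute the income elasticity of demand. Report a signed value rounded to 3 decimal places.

At the given values, Q = 16350 − 22.4(466) + 0.038(29000) = 7013.6.
∂Q/∂M = 0.038.
E = (0.038) × (29000/7013.6) = 0.15712…

0.157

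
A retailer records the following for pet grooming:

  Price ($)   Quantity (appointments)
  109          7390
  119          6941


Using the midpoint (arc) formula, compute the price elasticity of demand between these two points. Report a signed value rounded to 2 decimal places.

-0.71

%ΔQ = (6941 − 7390) / [(7390 + 6941)/2] = -449/7165.5 = -0.062661…
%ΔP = (119 − 109) / [(109 + 119)/2] = 10/114 = 0.087719…
Arc Ed = %ΔQ / %ΔP = (-449/7165.5) / (10/114) = -0.7143…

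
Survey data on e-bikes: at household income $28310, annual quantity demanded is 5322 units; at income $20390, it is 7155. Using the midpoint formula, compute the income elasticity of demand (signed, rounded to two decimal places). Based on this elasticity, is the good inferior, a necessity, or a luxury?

-0.90; inferior

%ΔQ = (7155 − 5322)/[( 5322 + 7155)/2] = 1833/6238.5 = 0.293820…
%ΔIncome = (20390 − 28310)/[( 28310 + 20390)/2] = -7920/24350 = -0.325256…
E_income = (1833/6238.5) / (-7920/24350) = -0.9033…
E_income < 0 ⇒ inferior good.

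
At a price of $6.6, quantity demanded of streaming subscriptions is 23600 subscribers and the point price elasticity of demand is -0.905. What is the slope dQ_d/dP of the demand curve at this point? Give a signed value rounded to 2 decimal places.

Ed = (dQ_d/dP)·(P/Q_d) ⇒ dQ_d/dP = Ed·Q_d/P = (-0.905)·23600/6.6 = -3236.0606…

-3236.06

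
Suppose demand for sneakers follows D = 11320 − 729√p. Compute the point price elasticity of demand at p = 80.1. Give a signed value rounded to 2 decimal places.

dD/dp = −729/(2√p) = -40.7269. At p = 80.1, D = 4795.55.
Ed = (dD/dp)·(p/D) = (-40.7269) × (80.1/4795.55) = -0.6802…

-0.68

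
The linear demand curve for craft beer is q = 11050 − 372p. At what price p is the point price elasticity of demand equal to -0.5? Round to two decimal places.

9.90

Ed = −372p/(11050 − 372p). Set this equal to -0.5:
372p = 0.5·(11050 − 372p) ⇒ 372p(1 + 0.5) = 0.5·11050
p = 0.5·11050 / (372·1.5) = 9.9014…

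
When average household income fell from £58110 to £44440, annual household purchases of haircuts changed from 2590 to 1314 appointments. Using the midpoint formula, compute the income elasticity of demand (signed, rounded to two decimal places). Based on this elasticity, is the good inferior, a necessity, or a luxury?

2.45; luxury

%ΔQ = (1314 − 2590)/[( 2590 + 1314)/2] = -1276/1952 = -0.653688…
%ΔIncome = (44440 − 58110)/[( 58110 + 44440)/2] = -13670/51275 = -0.266601…
E_income = (-1276/1952) / (-13670/51275) = 2.4519…
E_income > 1 ⇒ normal good, luxury.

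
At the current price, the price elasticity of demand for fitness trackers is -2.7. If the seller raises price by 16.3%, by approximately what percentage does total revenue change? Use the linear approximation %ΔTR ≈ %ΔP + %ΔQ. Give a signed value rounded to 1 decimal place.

-27.7%

%ΔQ ≈ Ed × %ΔP = (-2.7) × (+16.3%) = -44.0100%
%ΔTR ≈ %ΔP + %ΔQ = (+16.3%) + (-44.0100%) = -27.7100%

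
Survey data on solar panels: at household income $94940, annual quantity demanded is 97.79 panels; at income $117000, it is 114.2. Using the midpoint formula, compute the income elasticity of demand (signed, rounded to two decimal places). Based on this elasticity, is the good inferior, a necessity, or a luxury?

%ΔQ = (114.2 − 97.79)/[( 97.79 + 114.2)/2] = 16.41/105.995 = 0.154818…
%ΔIncome = (117000 − 94940)/[( 94940 + 117000)/2] = 22060/105970 = 0.208172…
E_income = (16.41/105.995) / (22060/105970) = 0.7437…
0 < E_income < 1 ⇒ normal good, necessity.

0.74; necessity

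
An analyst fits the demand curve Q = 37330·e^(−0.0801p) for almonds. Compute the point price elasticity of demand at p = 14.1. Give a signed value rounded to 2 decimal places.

dQ/dp = −0.0801·Q = -966.482. At p = 14.1, Q = 12065.9.
Ed = (dQ/dp)·(p/Q) = (-966.482) × (14.1/12065.9) = -1.1294…

-1.13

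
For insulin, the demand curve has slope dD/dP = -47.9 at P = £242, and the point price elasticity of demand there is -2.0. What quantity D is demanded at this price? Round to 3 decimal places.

5795.900

Ed = (dD/dP)·(P/D) ⇒ D = (dD/dP)·P/Ed = (-47.9)·242/(-2.0) = 5795.9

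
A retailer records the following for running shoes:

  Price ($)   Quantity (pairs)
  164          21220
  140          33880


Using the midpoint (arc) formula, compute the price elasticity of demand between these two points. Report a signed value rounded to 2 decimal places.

%ΔQ = (33880 − 21220) / [(21220 + 33880)/2] = 12660/27550 = 0.459528…
%ΔP = (140 − 164) / [(164 + 140)/2] = -24/152 = -0.157894…
Arc Ed = %ΔQ / %ΔP = (12660/27550) / (-24/152) = -2.9103…

-2.91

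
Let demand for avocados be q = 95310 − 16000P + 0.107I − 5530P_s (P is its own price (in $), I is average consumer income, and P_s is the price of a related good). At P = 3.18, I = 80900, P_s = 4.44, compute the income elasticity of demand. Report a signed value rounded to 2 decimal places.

0.30

At the given values, q = 95310 − 16000(3.18) + 0.107(80900) − 5530(4.44) = 28533.1.
∂q/∂I = 0.107.
E = (0.107) × (80900/28533.1) = 0.3033…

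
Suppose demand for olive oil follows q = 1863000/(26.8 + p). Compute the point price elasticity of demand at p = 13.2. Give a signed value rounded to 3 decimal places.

dq/dp = −1863000/(26.8 + p)² = -1164.38. At p = 13.2, q = 46575.
Ed = (dq/dp)·(p/q) = (-1164.38) × (13.2/46575) = -0.33

-0.330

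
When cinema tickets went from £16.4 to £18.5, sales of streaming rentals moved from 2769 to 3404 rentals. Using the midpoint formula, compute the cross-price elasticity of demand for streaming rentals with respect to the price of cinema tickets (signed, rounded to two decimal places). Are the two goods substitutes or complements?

%ΔQ_{streaming rentals} = (3404 − 2769)/avg = 635/3086.5 = 0.205734…
%ΔP_{cinema tickets} = (18.5 − 16.4)/avg = 2.1/17.45 = 0.120343…
E_cross = (635/3086.5) / (2.1/17.45) = 1.7095…
E_cross > 0 ⇒ the goods are substitutes.

1.71; substitutes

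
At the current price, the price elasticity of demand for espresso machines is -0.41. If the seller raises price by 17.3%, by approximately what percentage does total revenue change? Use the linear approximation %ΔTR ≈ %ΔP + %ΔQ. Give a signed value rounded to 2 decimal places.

+10.21%

%ΔQ ≈ Ed × %ΔP = (-0.41) × (+17.3%) = -7.0930%
%ΔTR ≈ %ΔP + %ΔQ = (+17.3%) + (-7.0930%) = +10.2070%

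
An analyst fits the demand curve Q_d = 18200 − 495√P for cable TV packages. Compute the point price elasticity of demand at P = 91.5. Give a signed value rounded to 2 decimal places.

dQ_d/dP = −495/(2√P) = -25.8741. At P = 91.5, Q_d = 13465.
Ed = (dQ_d/dP)·(P/Q_d) = (-25.8741) × (91.5/13465) = -0.1758…

-0.18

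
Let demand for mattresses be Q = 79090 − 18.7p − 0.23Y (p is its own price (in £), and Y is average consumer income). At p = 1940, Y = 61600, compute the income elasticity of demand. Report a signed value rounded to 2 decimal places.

-0.49

At the given values, Q = 79090 − 18.7(1940) − 0.23(61600) = 28644.
∂Q/∂Y = -0.23.
E = (-0.23) × (61600/28644) = -0.4946…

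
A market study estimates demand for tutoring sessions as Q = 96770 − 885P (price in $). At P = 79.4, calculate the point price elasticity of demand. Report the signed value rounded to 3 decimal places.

-2.652

dQ/dP = −885. At P = 79.4, Q = 96770 − 885(79.4) = 26501.
Ed = (dQ/dP)·(P/Q) = −885 × (79.4/26501) = -2.65156…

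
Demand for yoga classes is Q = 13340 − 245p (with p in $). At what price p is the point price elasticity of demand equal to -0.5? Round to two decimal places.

Ed = −245p/(13340 − 245p). Set this equal to -0.5:
245p = 0.5·(13340 − 245p) ⇒ 245p(1 + 0.5) = 0.5·13340
p = 0.5·13340 / (245·1.5) = 18.1496…

18.15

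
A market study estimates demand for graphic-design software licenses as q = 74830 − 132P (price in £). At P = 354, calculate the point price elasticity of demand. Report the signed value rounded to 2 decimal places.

-1.66

dq/dP = −132. At P = 354, q = 74830 − 132(354) = 28102.
Ed = (dq/dP)·(P/q) = −132 × (354/28102) = -1.6627…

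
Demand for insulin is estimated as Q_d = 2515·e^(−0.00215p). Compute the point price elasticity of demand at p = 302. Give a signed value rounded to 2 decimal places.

dQ_d/dp = −0.00215·Q_d = -2.82481. At p = 302, Q_d = 1313.86.
Ed = (dQ_d/dp)·(p/Q_d) = (-2.82481) × (302/1313.86) = -0.6493

-0.65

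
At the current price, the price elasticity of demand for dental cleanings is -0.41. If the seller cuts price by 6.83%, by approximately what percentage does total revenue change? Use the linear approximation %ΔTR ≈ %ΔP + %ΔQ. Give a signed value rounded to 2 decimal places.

%ΔQ ≈ Ed × %ΔP = (-0.41) × (-6.83%) = +2.8003%
%ΔTR ≈ %ΔP + %ΔQ = (-6.83%) + (+2.8003%) = -4.0297%

-4.03%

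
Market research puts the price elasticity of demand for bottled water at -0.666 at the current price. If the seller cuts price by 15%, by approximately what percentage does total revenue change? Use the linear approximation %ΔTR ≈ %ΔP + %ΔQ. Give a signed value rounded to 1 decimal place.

%ΔQ ≈ Ed × %ΔP = (-0.666) × (-15%) = +9.9900%
%ΔTR ≈ %ΔP + %ΔQ = (-15%) + (+9.9900%) = -5.0100%

-5.0%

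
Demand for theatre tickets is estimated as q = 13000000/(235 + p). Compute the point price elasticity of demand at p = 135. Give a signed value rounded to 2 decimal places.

-0.36

dq/dp = −13000000/(235 + p)² = -94.9598. At p = 135, q = 35135.1.
Ed = (dq/dp)·(p/q) = (-94.9598) × (135/35135.1) = -0.3648…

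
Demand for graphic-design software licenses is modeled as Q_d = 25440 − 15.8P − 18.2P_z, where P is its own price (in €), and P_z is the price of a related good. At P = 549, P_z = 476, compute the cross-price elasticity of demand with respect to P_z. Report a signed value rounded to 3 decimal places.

At the given values, Q_d = 25440 − 15.8(549) − 18.2(476) = 8102.6.
∂Q_d/∂P_z = -18.2.
E = (-18.2) × (476/8102.6) = -1.06918…

-1.069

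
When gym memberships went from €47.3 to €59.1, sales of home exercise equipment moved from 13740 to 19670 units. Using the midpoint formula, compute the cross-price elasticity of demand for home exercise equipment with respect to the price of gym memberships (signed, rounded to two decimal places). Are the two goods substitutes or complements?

%ΔQ_{home exercise equipment} = (19670 − 13740)/avg = 5930/16705 = 0.354983…
%ΔP_{gym memberships} = (59.1 − 47.3)/avg = 11.8/53.2 = 0.221804…
E_cross = (5930/16705) / (11.8/53.2) = 1.6004…
E_cross > 0 ⇒ the goods are substitutes.

1.60; substitutes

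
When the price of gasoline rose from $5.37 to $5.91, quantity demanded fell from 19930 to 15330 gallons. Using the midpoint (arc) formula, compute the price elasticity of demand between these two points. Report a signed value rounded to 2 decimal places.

-2.73

%ΔQ = (15330 − 19930) / [(19930 + 15330)/2] = -4600/17630 = -0.260918…
%ΔP = (5.91 − 5.37) / [(5.37 + 5.91)/2] = 0.54/5.64 = 0.095744…
Arc Ed = %ΔQ / %ΔP = (-4600/17630) / (0.54/5.64) = -2.7251…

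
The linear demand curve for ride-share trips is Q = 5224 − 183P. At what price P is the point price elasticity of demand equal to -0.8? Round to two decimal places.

Ed = −183P/(5224 − 183P). Set this equal to -0.8:
183P = 0.8·(5224 − 183P) ⇒ 183P(1 + 0.8) = 0.8·5224
P = 0.8·5224 / (183·1.8) = 12.6873…

12.69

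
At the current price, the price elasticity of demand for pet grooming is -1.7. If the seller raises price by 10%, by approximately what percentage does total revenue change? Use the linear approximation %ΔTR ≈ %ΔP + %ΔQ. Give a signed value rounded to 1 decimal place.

%ΔQ ≈ Ed × %ΔP = (-1.7) × (+10%) = -17.0000%
%ΔTR ≈ %ΔP + %ΔQ = (+10%) + (-17.0000%) = -7.0000%

-7.0%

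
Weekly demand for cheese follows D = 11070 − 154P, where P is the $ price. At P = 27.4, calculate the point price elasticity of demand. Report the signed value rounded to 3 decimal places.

dD/dP = −154. At P = 27.4, D = 11070 − 154(27.4) = 6850.4.
Ed = (dD/dP)·(P/D) = −154 × (27.4/6850.4) = -0.61596…

-0.616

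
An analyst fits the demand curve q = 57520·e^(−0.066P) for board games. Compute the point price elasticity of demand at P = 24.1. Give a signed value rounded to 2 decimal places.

dq/dP = −0.066·q = -773.703. At P = 24.1, q = 11722.8.
Ed = (dq/dP)·(P/q) = (-773.703) × (24.1/11722.8) = -1.5906

-1.59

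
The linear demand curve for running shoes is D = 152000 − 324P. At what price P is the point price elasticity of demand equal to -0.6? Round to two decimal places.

175.93

Ed = −324P/(152000 − 324P). Set this equal to -0.6:
324P = 0.6·(152000 − 324P) ⇒ 324P(1 + 0.6) = 0.6·152000
P = 0.6·152000 / (324·1.6) = 175.9259…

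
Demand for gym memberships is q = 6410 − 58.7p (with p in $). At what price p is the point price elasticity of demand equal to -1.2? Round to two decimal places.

Ed = −58.7p/(6410 − 58.7p). Set this equal to -1.2:
58.7p = 1.2·(6410 − 58.7p) ⇒ 58.7p(1 + 1.2) = 1.2·6410
p = 1.2·6410 / (58.7·2.2) = 59.5632…

59.56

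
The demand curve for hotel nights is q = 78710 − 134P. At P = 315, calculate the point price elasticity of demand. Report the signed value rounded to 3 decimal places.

dq/dP = −134. At P = 315, q = 78710 − 134(315) = 36500.
Ed = (dq/dP)·(P/q) = −134 × (315/36500) = -1.15643…

-1.156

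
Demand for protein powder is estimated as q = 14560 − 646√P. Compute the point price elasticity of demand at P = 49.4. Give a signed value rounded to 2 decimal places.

dq/dP = −646/(2√P) = -45.9557. At P = 49.4, q = 10019.6.
Ed = (dq/dP)·(P/q) = (-45.9557) × (49.4/10019.6) = -0.2265…

-0.23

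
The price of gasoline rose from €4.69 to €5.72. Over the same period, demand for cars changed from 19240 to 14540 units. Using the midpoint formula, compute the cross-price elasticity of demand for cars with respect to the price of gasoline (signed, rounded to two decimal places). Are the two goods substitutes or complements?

%ΔQ_{cars} = (14540 − 19240)/avg = -4700/16890 = -0.278271…
%ΔP_{gasoline} = (5.72 − 4.69)/avg = 1.03/5.205 = 0.197886…
E_cross = (-4700/16890) / (1.03/5.205) = -1.4062…
E_cross < 0 ⇒ the goods are complements.

-1.41; complements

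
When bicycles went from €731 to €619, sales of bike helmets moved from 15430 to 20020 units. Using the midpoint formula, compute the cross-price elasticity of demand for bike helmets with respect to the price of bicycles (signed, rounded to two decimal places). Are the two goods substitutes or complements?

%ΔQ_{bike helmets} = (20020 − 15430)/avg = 4590/17725 = 0.258956…
%ΔP_{bicycles} = (619 − 731)/avg = -112/675 = -0.165925…
E_cross = (4590/17725) / (-112/675) = -1.5606…
E_cross < 0 ⇒ the goods are complements.

-1.56; complements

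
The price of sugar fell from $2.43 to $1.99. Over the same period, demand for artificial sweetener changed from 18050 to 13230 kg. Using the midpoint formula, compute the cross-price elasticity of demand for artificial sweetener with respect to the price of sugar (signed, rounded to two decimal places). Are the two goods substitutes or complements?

1.55; substitutes

%ΔQ_{artificial sweetener} = (13230 − 18050)/avg = -4820/15640 = -0.308184…
%ΔP_{sugar} = (1.99 − 2.43)/avg = -0.44/2.21 = -0.199095…
E_cross = (-4820/15640) / (-0.44/2.21) = 1.5479…
E_cross > 0 ⇒ the goods are substitutes.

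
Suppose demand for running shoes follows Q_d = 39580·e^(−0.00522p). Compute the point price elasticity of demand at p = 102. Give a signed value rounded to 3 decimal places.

dQ_d/dp = −0.00522·Q_d = -121.314. At p = 102, Q_d = 23240.2.
Ed = (dQ_d/dp)·(p/Q_d) = (-121.314) × (102/23240.2) = -0.53244

-0.532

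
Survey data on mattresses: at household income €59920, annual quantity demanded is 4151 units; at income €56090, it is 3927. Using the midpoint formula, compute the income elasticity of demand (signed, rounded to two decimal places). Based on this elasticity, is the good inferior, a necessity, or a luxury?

0.84; necessity

%ΔQ = (3927 − 4151)/[( 4151 + 3927)/2] = -224/4039 = -0.055459…
%ΔIncome = (56090 − 59920)/[( 59920 + 56090)/2] = -3830/58005 = -0.066028…
E_income = (-224/4039) / (-3830/58005) = 0.8399…
0 < E_income < 1 ⇒ normal good, necessity.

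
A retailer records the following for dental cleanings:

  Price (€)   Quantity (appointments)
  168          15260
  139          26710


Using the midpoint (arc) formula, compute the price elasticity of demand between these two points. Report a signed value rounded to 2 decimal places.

%ΔQ = (26710 − 15260) / [(15260 + 26710)/2] = 11450/20985 = 0.545627…
%ΔP = (139 − 168) / [(168 + 139)/2] = -29/153.5 = -0.188925…
Arc Ed = %ΔQ / %ΔP = (11450/20985) / (-29/153.5) = -2.8880…

-2.89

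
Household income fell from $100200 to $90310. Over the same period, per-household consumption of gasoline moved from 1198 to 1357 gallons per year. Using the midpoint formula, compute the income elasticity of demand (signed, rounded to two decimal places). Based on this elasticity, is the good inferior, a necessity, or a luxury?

%ΔQ = (1357 − 1198)/[( 1198 + 1357)/2] = 159/1277.5 = 0.124461…
%ΔIncome = (90310 − 100200)/[( 100200 + 90310)/2] = -9890/95255 = -0.103826…
E_income = (159/1277.5) / (-9890/95255) = -1.1987…
E_income < 0 ⇒ inferior good.

-1.20; inferior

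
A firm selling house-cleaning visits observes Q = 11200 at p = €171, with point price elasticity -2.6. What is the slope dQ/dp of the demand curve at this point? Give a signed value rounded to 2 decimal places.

-170.29

Ed = (dQ/dp)·(p/Q) ⇒ dQ/dp = Ed·Q/p = (-2.6)·11200/171 = -170.2923…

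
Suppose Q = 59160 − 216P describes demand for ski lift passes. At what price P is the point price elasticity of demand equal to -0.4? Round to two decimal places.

Ed = −216P/(59160 − 216P). Set this equal to -0.4:
216P = 0.4·(59160 − 216P) ⇒ 216P(1 + 0.4) = 0.4·59160
P = 0.4·59160 / (216·1.4) = 78.2539…

78.25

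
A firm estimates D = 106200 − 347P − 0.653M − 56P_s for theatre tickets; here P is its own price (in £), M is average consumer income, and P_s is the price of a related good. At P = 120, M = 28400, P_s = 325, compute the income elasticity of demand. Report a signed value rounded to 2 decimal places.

-0.67

At the given values, D = 106200 − 347(120) − 0.653(28400) − 56(325) = 27814.8.
∂D/∂M = -0.653.
E = (-0.653) × (28400/27814.8) = -0.6667…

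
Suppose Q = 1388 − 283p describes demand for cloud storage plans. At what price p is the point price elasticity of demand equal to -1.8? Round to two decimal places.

Ed = −283p/(1388 − 283p). Set this equal to -1.8:
283p = 1.8·(1388 − 283p) ⇒ 283p(1 + 1.8) = 1.8·1388
p = 1.8·1388 / (283·2.8) = 3.1529…

3.15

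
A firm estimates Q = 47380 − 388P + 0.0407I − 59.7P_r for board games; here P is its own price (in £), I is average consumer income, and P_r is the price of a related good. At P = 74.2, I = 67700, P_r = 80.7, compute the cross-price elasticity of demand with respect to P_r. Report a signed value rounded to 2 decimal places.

At the given values, Q = 47380 − 388(74.2) + 0.0407(67700) − 59.7(80.7) = 16528.
∂Q/∂P_r = -59.7.
E = (-59.7) × (80.7/16528) = -0.2914…

-0.29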